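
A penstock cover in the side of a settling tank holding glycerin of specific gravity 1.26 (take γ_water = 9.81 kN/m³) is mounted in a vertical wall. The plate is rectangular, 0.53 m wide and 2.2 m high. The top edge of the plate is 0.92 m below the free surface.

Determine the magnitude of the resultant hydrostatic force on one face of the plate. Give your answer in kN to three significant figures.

γ = 1.26 × 9.81 = 12.3606 kN/m³.
The centroid lies 2.2/2 = 1.1 m below the top edge, so the centroid depth is h_c = 0.92 + 1.1 = 2.02 m.
A = 0.53 × 2.2 = 1.166 m².
Resultant F = γ·h_c·A = 12.3606 × 2.02 × 1.166 = 29.1132 kN.

F ≈ 29.1 kN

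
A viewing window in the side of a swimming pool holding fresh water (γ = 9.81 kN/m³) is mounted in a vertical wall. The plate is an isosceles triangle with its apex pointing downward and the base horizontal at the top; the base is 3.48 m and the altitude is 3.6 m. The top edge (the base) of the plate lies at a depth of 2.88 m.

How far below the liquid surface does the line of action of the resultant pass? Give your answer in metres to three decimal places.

h_p = 4.256 m

γ = 9.81 kN/m³.
With the apex down, the centroid sits h/3 = 3.6/3 = 1.2 m below the base (the top edge), so the centroid depth is h_c = 2.88 + 1.2 = 4.08 m.
A = ½ × 3.48 × 3.6 = 6.264 m².
Resultant F = γ·h_c·A = 9.81 × 4.08 × 6.264 = 250.715 kN.
I_c = b·h³/36 = 3.48 × 3.6³/36 = 4.51008 m⁴.
Centre of pressure: y_p = y_c + I_c/(y_c·A) = 4.08 + 4.51008/(4.08 × 6.264) = 4.08 + 0.176471 = 4.25647 m along the plane.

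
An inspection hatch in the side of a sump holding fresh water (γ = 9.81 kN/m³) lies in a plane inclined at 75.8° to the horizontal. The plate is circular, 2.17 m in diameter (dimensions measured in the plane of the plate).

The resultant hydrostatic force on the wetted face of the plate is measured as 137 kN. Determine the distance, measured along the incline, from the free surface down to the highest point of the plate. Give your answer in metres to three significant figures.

γ = 9.81 kN/m³.
A = π(1.085)² = 3.69836 m².
From F = γ·h_c·A, the centroid depth is h_c = 137/(9.81 × 3.69836) = 3.77609 m.
Let θ = 75.8° be the plate's angle to the horizontal; measure y along the incline from where the plane meets the free surface. Vertical depth h = y·sinθ with sinθ = 0.969445.
Along the incline, y_c = h_c/sinθ = 3.77609/0.969445 = 3.8951 m.
The centroid is at the centre, 1.085 m below the top of the plate, so the highest point sits at y_top = 3.8951 − 1.085 = 2.8101 m along the incline.

y_top ≈ 2.81 m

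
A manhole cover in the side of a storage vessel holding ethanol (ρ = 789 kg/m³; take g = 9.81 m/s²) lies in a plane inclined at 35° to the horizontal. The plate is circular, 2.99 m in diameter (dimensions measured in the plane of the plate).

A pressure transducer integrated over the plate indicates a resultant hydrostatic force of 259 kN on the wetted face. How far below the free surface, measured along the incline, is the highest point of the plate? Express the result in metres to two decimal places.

γ = ρg = 789 × 9.81 / 1000 = 7.74009 kN/m³.
A = π(1.495)² = 7.02154 m².
From F = γ·h_c·A, the centroid depth is h_c = 259/(7.74009 × 7.02154) = 4.76564 m.
Let θ = 35° be the plate's angle to the horizontal; measure y along the incline from where the plane meets the free surface. Vertical depth h = y·sinθ with sinθ = 0.573576.
Along the incline, y_c = h_c/sinθ = 4.76564/0.573576 = 8.30865 m.
The centroid is at the centre, 1.495 m below the top of the plate, so the highest point sits at y_top = 8.30865 − 1.495 = 6.81365 m along the incline.

y_top ≈ 6.81 m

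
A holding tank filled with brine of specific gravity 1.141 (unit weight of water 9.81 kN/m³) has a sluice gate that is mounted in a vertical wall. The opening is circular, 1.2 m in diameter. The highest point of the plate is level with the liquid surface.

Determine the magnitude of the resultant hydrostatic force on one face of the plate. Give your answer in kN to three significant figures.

F ≈ 7.60 kN

γ = 1.141 × 9.81 = 11.19321 kN/m³.
The centroid is at the centre, 0.6 m below the top of the plate, so the centroid depth is h_c = 0.6 m.
A = π(0.6)² = 1.13097 m².
Resultant F = γ·h_c·A = 11.19321 × 0.6 × 1.13097 = 7.59551 kN.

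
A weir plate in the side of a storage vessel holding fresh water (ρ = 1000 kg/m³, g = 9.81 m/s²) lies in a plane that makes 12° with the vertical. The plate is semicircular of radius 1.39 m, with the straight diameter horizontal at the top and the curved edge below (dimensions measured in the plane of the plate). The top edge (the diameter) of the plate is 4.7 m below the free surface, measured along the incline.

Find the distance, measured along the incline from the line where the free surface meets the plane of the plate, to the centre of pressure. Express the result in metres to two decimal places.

γ = ρg = 1000 × 9.81 = 9810 N/m³ = 9.81 kN/m³.
The plate makes 12° with the vertical, i.e. θ = 90° − 12° = 78° to the horizontal. Measuring y along the incline from the free-surface line, vertical depth h = y·sinθ with sinθ = 0.978148.
The centroid of a semicircle lies 4r/(3π) = 0.589934 m from the diameter, here below the top edge, so y_c = 4.7 + 0.589934 = 5.28993 m and h_c = 5.28993 × 0.978148 = 5.17433 m.
A = πr²/2 = π × 1.39²/2 = 3.03494 m².
Resultant F = γ·h_c·A = 9.81 × 5.17433 × 3.03494 = 154.054 kN.
I_c = (π/8 − 8/(9π))·r⁴ = 0.109757 × 1.39⁴ = 0.409724 m⁴.
Centre of pressure: y_p = y_c + I_c/(y_c·A) = 5.28993 + 0.409724/(5.28993 × 3.03494) = 5.28993 + 0.0255206 = 5.31545 m along the plane.

y_p = 5.32 m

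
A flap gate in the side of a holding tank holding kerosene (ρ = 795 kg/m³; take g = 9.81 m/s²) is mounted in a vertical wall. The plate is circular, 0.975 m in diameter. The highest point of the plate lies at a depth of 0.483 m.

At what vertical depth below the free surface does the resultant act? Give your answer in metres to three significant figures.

h_p = 1.03 m

γ = ρg = 795 × 9.81 / 1000 = 7.79895 kN/m³.
The centroid is at the centre, 0.4875 m below the top of the plate, so the centroid depth is h_c = 0.483 + 0.4875 = 0.9705 m.
A = π(0.4875)² = 0.746619 m².
Resultant F = γ·h_c·A = 7.79895 × 0.9705 × 0.746619 = 5.65107 kN.
I_c = πr⁴/4 = π × 0.4875⁴/4 = 0.0443597 m⁴.
Centre of pressure: y_p = y_c + I_c/(y_c·A) = 0.9705 + 0.0443597/(0.9705 × 0.746619) = 0.9705 + 0.0612201 = 1.03172 m along the plane.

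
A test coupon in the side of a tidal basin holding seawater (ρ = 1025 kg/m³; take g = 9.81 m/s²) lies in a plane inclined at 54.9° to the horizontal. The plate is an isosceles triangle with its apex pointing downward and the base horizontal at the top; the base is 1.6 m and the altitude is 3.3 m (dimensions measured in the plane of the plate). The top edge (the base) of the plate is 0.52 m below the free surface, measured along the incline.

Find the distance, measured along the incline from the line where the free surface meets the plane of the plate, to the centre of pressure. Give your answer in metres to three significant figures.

y_p = 1.99 m

γ = ρg = 1025 × 9.81 / 1000 = 10.05525 kN/m³.
Let θ = 54.9° be the plate's angle to the horizontal; measure y along the incline from where the plane meets the free surface. Vertical depth h = y·sinθ with sinθ = 0.818150.
With the apex down, the centroid sits h/3 = 3.3/3 = 1.1 m below the base (the top edge), so y_c = 0.52 + 1.1 = 1.62 m and h_c = 1.62 × 0.818150 = 1.3254 m.
A = ½ × 1.6 × 3.3 = 2.64 m².
Resultant F = γ·h_c·A = 10.05525 × 1.3254 × 2.64 = 35.1839 kN.
I_c = b·h³/36 = 1.6 × 3.3³/36 = 1.5972 m⁴.
Centre of pressure: y_p = y_c + I_c/(y_c·A) = 1.62 + 1.5972/(1.62 × 2.64) = 1.62 + 0.373457 = 1.99346 m along the plane.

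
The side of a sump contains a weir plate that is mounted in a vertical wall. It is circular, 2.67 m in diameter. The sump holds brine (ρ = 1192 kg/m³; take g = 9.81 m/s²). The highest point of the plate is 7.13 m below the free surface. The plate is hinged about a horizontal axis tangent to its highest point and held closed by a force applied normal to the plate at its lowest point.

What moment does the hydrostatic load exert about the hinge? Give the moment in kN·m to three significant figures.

M ≈ 769 kN·m

γ = ρg = 1192 × 9.81 / 1000 = 11.69352 kN/m³.
The centroid is at the centre, 1.335 m below the top of the plate, so the centroid depth is h_c = 7.13 + 1.335 = 8.465 m.
A = π(1.335)² = 5.59902 m².
Resultant F = γ·h_c·A = 11.69352 × 8.465 × 5.59902 = 554.223 kN.
I_c = πr⁴/4 = π × 1.335⁴/4 = 2.49468 m⁴.
Centre of pressure: y_p = y_c + I_c/(y_c·A) = 8.465 + 2.49468/(8.465 × 5.59902) = 8.465 + 0.0526351 = 8.51764 m along the plane.
The resultant acts 1.335 + 0.0526351 = 1.38764 m (along the plate) below the hinge at the top edge, so the moment about the hinge is M = F × 1.38764 = 554.223 × 1.38764 = 769.062 kN·m.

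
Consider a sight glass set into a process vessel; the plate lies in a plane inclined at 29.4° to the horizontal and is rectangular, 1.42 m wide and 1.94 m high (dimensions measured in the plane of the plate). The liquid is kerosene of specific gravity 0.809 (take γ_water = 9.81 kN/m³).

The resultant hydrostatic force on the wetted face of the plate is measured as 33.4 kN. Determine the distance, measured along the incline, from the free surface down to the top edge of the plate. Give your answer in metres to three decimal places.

γ = 0.809 × 9.81 = 7.93629 kN/m³.
A = 1.42 × 1.94 = 2.7548 m².
From F = γ·h_c·A, the centroid depth is h_c = 33.4/(7.93629 × 2.7548) = 1.5277 m.
Let θ = 29.4° be the plate's angle to the horizontal; measure y along the incline from where the plane meets the free surface. Vertical depth h = y·sinθ with sinθ = 0.490904.
Along the incline, y_c = h_c/sinθ = 1.5277/0.490904 = 3.11201 m.
The centroid lies 1.94/2 = 0.97 m below the top edge, so the top edge sits at y_top = 3.11201 − 0.97 = 2.14201 m along the incline.

y_top ≈ 2.142 m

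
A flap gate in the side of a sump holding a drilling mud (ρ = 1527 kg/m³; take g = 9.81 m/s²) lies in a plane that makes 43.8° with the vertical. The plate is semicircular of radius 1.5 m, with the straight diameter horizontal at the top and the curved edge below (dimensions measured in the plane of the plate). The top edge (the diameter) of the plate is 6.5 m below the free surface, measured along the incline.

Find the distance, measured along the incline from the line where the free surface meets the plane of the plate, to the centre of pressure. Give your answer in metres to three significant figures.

γ = ρg = 1527 × 9.81 / 1000 = 14.97987 kN/m³.
The plate makes 43.8° with the vertical, i.e. θ = 90° − 43.8° = 46.2° to the horizontal. Measuring y along the incline from the free-surface line, vertical depth h = y·sinθ with sinθ = 0.721760.
The centroid of a semicircle lies 4r/(3π) = 0.63662 m from the diameter, here below the top edge, so y_c = 6.5 + 0.63662 = 7.13662 m and h_c = 7.13662 × 0.721760 = 5.15093 m.
A = πr²/2 = π × 1.5²/2 = 3.53429 m².
Resultant F = γ·h_c·A = 14.97987 × 5.15093 × 3.53429 = 272.707 kN.
I_c = (π/8 − 8/(9π))·r⁴ = 0.109757 × 1.5⁴ = 0.555645 m⁴.
Centre of pressure: y_p = y_c + I_c/(y_c·A) = 7.13662 + 0.555645/(7.13662 × 3.53429) = 7.13662 + 0.0220294 = 7.15865 m along the plane.

y_p = 7.16 m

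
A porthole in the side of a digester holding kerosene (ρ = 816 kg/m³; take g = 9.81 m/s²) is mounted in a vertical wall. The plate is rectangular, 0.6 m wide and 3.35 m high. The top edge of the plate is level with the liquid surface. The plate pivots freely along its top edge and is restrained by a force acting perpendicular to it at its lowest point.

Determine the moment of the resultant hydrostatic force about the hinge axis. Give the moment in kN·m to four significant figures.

γ = ρg = 816 × 9.81 / 1000 = 8.00496 kN/m³.
The centroid lies 3.35/2 = 1.675 m below the top edge, so the centroid depth is h_c = 1.675 m.
A = 0.6 × 3.35 = 2.01 m².
Resultant F = γ·h_c·A = 8.00496 × 1.675 × 2.01 = 26.9507 kN.
I_c = b·h³/12 = 0.6 × 3.35³/12 = 1.87977 m⁴.
Centre of pressure: y_p = y_c + I_c/(y_c·A) = 1.675 + 1.87977/(1.675 × 2.01) = 1.675 + 0.558334 = 2.23333 m along the plane.
The resultant acts 1.675 + 0.558334 = 2.23333 m (along the plate) below the hinge at the top edge, so the moment about the hinge is M = F × 2.23333 = 26.9507 × 2.23333 = 60.1898 kN·m.

M ≈ 60.19 kN·m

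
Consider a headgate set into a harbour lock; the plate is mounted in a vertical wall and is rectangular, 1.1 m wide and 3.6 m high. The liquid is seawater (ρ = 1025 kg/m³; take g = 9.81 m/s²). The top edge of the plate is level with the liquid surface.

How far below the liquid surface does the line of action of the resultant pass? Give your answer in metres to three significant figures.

γ = ρg = 1025 × 9.81 / 1000 = 10.05525 kN/m³.
The centroid lies 3.6/2 = 1.8 m below the top edge, so the centroid depth is h_c = 1.8 m.
A = 1.1 × 3.6 = 3.96 m².
Resultant F = γ·h_c·A = 10.05525 × 1.8 × 3.96 = 71.6738 kN.
I_c = b·h³/12 = 1.1 × 3.6³/12 = 4.2768 m⁴.
Centre of pressure: y_p = y_c + I_c/(y_c·A) = 1.8 + 4.2768/(1.8 × 3.96) = 1.8 + 0.6 = 2.4 m along the plane.

h_p = 2.40 m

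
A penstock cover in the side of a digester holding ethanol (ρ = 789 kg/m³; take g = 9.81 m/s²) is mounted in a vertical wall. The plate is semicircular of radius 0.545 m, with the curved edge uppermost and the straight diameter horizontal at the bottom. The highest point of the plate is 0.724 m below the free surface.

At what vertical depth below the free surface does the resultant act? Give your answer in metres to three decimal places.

γ = ρg = 789 × 9.81 / 1000 = 7.74009 kN/m³.
The centroid lies 4r/(3π) = 0.231305 m above the diameter, so r − 4r/(3π) = 0.545 − 0.231305 = 0.313695 m below the topmost point, so the centroid depth is h_c = 0.724 + 0.313695 = 1.0377 m.
A = πr²/2 = π × 0.545²/2 = 0.466566 m².
Resultant F = γ·h_c·A = 7.74009 × 1.0377 × 0.466566 = 3.74741 kN.
I_c = (π/8 − 8/(9π))·r⁴ = 0.109757 × 0.545⁴ = 0.00968319 m⁴.
Centre of pressure: y_p = y_c + I_c/(y_c·A) = 1.0377 + 0.00968319/(1.0377 × 0.466566) = 1.0377 + 0.0200002 = 1.0577 m along the plane.

h_p = 1.058 m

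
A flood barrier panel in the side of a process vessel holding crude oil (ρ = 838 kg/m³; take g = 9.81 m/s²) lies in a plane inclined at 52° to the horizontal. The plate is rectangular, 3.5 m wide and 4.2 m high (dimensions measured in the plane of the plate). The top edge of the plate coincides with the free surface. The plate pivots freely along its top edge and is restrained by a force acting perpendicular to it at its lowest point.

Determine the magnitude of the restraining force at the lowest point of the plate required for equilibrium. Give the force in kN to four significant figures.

γ = ρg = 838 × 9.81 / 1000 = 8.22078 kN/m³.
Let θ = 52° be the plate's angle to the horizontal; measure y along the incline from where the plane meets the free surface. Vertical depth h = y·sinθ with sinθ = 0.788011.
The centroid lies 4.2/2 = 2.1 m below the top edge, so y_c = 2.1 m and h_c = 2.1 × 0.788011 = 1.65482 m.
A = 3.5 × 4.2 = 14.7 m².
Resultant F = γ·h_c·A = 8.22078 × 1.65482 × 14.7 = 199.977 kN.
I_c = b·h³/12 = 3.5 × 4.2³/12 = 21.609 m⁴.
Centre of pressure: y_p = y_c + I_c/(y_c·A) = 2.1 + 21.609/(2.1 × 14.7) = 2.1 + 0.7 = 2.8 m along the plane.
The resultant acts 2.1 + 0.7 = 2.8 m (along the plate) below the hinge at the top edge, so the moment about the hinge is M = F × 2.8 = 199.977 × 2.8 = 559.936 kN·m.
A normal force at the bottom, 4.2 m from the hinge, must supply this moment: P = 559.936/4.2 = 133.318 kN.

P ≈ 133.3 kN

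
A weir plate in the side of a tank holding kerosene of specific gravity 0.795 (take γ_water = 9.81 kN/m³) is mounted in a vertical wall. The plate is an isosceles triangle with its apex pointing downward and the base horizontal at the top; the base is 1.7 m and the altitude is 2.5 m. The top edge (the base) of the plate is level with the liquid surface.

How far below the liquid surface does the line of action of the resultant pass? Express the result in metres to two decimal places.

γ = 0.795 × 9.81 = 7.79895 kN/m³.
With the apex down, the centroid sits h/3 = 2.5/3 = 0.833333 m below the base (the top edge), so the centroid depth is h_c = 0.833333 m.
A = ½ × 1.7 × 2.5 = 2.125 m².
Resultant F = γ·h_c·A = 7.79895 × 0.833333 × 2.125 = 13.8106 kN.
I_c = b·h³/36 = 1.7 × 2.5³/36 = 0.737847 m⁴.
Centre of pressure: y_p = y_c + I_c/(y_c·A) = 0.833333 + 0.737847/(0.833333 × 2.125) = 0.833333 + 0.416667 = 1.25 m along the plane.

h_p = 1.25 m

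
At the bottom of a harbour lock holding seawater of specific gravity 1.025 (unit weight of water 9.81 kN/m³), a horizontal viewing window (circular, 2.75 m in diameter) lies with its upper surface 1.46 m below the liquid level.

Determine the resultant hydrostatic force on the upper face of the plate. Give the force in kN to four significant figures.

F ≈ 87.20 kN

γ = 1.025 × 9.81 = 10.05525 kN/m³.
The plate is horizontal, so pressure is uniform at p = γ·h = 10.05525 × 1.46 = 14.6807 kN/m².
A = π(1.375)² = 5.93957 m².
F = p·A = 14.6807 × 5.93957 = 87.197 kN.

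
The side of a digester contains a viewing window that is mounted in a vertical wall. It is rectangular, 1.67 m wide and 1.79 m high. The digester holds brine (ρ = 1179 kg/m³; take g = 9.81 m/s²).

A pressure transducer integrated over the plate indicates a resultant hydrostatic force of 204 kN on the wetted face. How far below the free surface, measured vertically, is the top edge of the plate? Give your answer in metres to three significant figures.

d_top ≈ 5.01 m

γ = ρg = 1179 × 9.81 / 1000 = 11.56599 kN/m³.
A = 1.67 × 1.79 = 2.9893 m².
From F = γ·h_c·A, the centroid depth is h_c = 204/(11.56599 × 2.9893) = 5.90035 m.
The centroid lies 1.79/2 = 0.895 m below the top edge, so the top edge sits at h_top = 5.90035 − 0.895 = 5.00535 m below the surface.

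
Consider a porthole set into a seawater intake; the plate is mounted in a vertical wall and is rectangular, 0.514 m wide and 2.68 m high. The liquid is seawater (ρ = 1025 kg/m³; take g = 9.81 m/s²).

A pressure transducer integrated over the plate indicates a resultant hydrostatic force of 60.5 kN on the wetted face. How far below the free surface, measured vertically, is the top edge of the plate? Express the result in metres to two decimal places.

d_top ≈ 3.03 m

γ = ρg = 1025 × 9.81 / 1000 = 10.05525 kN/m³.
A = 0.514 × 2.68 = 1.37752 m².
From F = γ·h_c·A, the centroid depth is h_c = 60.5/(10.05525 × 1.37752) = 4.36782 m.
The centroid lies 2.68/2 = 1.34 m below the top edge, so the top edge sits at h_top = 4.36782 − 1.34 = 3.02782 m below the surface.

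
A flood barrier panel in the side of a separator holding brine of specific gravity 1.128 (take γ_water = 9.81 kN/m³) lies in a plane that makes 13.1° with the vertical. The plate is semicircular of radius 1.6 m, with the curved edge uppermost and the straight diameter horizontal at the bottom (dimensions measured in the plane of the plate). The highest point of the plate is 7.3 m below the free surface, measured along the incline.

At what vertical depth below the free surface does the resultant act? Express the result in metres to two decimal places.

γ = 1.128 × 9.81 = 11.06568 kN/m³.
The plate makes 13.1° with the vertical, i.e. θ = 90° − 13.1° = 76.9° to the horizontal. Measuring y along the incline from the free-surface line, vertical depth h = y·sinθ with sinθ = 0.973976.
The centroid lies 4r/(3π) = 0.679061 m above the diameter, so r − 4r/(3π) = 1.6 − 0.679061 = 0.920939 m below the topmost point, so y_c = 7.3 + 0.920939 = 8.22094 m and h_c = 8.22094 × 0.973976 = 8.007 m.
A = πr²/2 = π × 1.6²/2 = 4.02124 m².
Resultant F = γ·h_c·A = 11.06568 × 8.007 × 4.02124 = 356.294 kN.
I_c = (π/8 − 8/(9π))·r⁴ = 0.109757 × 1.6⁴ = 0.719303 m⁴.
Centre of pressure: y_p = y_c + I_c/(y_c·A) = 8.22094 + 0.719303/(8.22094 × 4.02124) = 8.22094 + 0.0217586 = 8.2427 m along the plane.
Vertically, h_p = y_p·sinθ = 8.2427 × 0.973976 = 8.02819 m.

h_p = 8.03 m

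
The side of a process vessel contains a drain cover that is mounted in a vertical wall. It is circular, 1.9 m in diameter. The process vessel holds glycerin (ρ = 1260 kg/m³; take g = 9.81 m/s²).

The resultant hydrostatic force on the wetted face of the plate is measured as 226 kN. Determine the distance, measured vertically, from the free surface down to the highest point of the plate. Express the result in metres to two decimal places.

γ = ρg = 1260 × 9.81 / 1000 = 12.3606 kN/m³.
A = π(0.95)² = 2.83529 m².
From F = γ·h_c·A, the centroid depth is h_c = 226/(12.3606 × 2.83529) = 6.44869 m.
The centroid is at the centre, 0.95 m below the top of the plate, so the highest point sits at h_top = 6.44869 − 0.95 = 5.49869 m below the surface.

d_top ≈ 5.50 m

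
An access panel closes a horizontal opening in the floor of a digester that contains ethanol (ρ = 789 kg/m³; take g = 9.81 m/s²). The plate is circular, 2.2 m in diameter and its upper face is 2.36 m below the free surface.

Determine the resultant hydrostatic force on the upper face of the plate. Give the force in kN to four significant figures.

γ = ρg = 789 × 9.81 / 1000 = 7.74009 kN/m³.
The plate is horizontal, so pressure is uniform at p = γ·h = 7.74009 × 2.36 = 18.2666 kN/m².
A = π(1.1)² = 3.80133 m².
F = p·A = 18.2666 × 3.80133 = 69.4374 kN.

F ≈ 69.44 kN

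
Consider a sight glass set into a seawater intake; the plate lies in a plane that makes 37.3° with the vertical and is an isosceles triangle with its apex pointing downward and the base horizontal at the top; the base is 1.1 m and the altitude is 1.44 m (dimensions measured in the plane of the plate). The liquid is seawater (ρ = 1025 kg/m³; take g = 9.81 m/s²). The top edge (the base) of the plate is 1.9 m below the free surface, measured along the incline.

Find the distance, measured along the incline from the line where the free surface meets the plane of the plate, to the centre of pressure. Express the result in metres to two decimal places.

y_p = 2.43 m

γ = ρg = 1025 × 9.81 / 1000 = 10.05525 kN/m³.
The plate makes 37.3° with the vertical, i.e. θ = 90° − 37.3° = 52.7° to the horizontal. Measuring y along the incline from the free-surface line, vertical depth h = y·sinθ with sinθ = 0.795473.
With the apex down, the centroid sits h/3 = 1.44/3 = 0.48 m below the base (the top edge), so y_c = 1.9 + 0.48 = 2.38 m and h_c = 2.38 × 0.795473 = 1.89323 m.
A = ½ × 1.1 × 1.44 = 0.792 m².
Resultant F = γ·h_c·A = 10.05525 × 1.89323 × 0.792 = 15.0772 kN.
I_c = b·h³/36 = 1.1 × 1.44³/36 = 0.0912384 m⁴.
Centre of pressure: y_p = y_c + I_c/(y_c·A) = 2.38 + 0.0912384/(2.38 × 0.792) = 2.38 + 0.0484034 = 2.4284 m along the plane.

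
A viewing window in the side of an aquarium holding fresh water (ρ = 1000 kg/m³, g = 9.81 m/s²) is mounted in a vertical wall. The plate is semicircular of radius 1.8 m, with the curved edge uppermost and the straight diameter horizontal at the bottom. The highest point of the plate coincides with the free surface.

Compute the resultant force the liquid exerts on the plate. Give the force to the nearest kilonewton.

γ = ρg = 1000 × 9.81 = 9810 N/m³ = 9.81 kN/m³.
The centroid lies 4r/(3π) = 0.763944 m above the diameter, so r − 4r/(3π) = 1.8 − 0.763944 = 1.03606 m below the topmost point, so the centroid depth is h_c = 1.03606 m.
A = πr²/2 = π × 1.8²/2 = 5.08938 m².
Resultant F = γ·h_c·A = 9.81 × 1.03606 × 5.08938 = 51.7272 kN.

F ≈ 52 kN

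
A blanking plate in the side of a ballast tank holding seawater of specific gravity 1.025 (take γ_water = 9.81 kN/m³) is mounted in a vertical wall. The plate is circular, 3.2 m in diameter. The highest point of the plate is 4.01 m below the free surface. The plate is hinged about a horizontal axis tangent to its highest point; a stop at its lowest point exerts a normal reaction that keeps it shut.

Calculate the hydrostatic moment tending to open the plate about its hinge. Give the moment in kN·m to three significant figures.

γ = 1.025 × 9.81 = 10.05525 kN/m³.
The centroid is at the centre, 1.6 m below the top of the plate, so the centroid depth is h_c = 4.01 + 1.6 = 5.61 m.
A = π(1.6)² = 8.04248 m².
Resultant F = γ·h_c·A = 10.05525 × 5.61 × 8.04248 = 453.676 kN.
I_c = πr⁴/4 = π × 1.6⁴/4 = 5.14719 m⁴.
Centre of pressure: y_p = y_c + I_c/(y_c·A) = 5.61 + 5.14719/(5.61 × 8.04248) = 5.61 + 0.114082 = 5.72408 m along the plane.
The resultant acts 1.6 + 0.114082 = 1.71408 m (along the plate) below the hinge at the top edge, so the moment about the hinge is M = F × 1.71408 = 453.676 × 1.71408 = 777.637 kN·m.

M ≈ 778 kN·m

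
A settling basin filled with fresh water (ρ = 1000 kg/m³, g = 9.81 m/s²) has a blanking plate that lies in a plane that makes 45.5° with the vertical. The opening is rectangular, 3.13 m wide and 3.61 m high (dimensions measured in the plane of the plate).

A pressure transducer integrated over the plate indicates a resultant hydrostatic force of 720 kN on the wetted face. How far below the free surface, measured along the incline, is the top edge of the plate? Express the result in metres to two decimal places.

y_top ≈ 7.46 m

γ = ρg = 1000 × 9.81 = 9810 N/m³ = 9.81 kN/m³.
A = 3.13 × 3.61 = 11.2993 m².
From F = γ·h_c·A, the centroid depth is h_c = 720/(9.81 × 11.2993) = 6.49549 m.
The plate makes 45.5° with the vertical, i.e. θ = 90° − 45.5° = 44.5° to the horizontal. Measuring y along the incline from the free-surface line, vertical depth h = y·sinθ with sinθ = 0.700909.
Along the incline, y_c = h_c/sinθ = 6.49549/0.700909 = 9.26724 m.
The centroid lies 3.61/2 = 1.805 m below the top edge, so the top edge sits at y_top = 9.26724 − 1.805 = 7.46224 m along the incline.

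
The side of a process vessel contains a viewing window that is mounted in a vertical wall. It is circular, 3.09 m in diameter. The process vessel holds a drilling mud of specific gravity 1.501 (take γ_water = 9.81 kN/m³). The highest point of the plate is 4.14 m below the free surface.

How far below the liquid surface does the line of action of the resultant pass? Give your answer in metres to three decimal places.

γ = 1.501 × 9.81 = 14.72481 kN/m³.
The centroid is at the centre, 1.545 m below the top of the plate, so the centroid depth is h_c = 4.14 + 1.545 = 5.685 m.
A = π(1.545)² = 7.49906 m².
Resultant F = γ·h_c·A = 14.72481 × 5.685 × 7.49906 = 627.75 kN.
I_c = πr⁴/4 = π × 1.545⁴/4 = 4.47511 m⁴.
Centre of pressure: y_p = y_c + I_c/(y_c·A) = 5.685 + 4.47511/(5.685 × 7.49906) = 5.685 + 0.10497 = 5.78997 m along the plane.

h_p = 5.790 m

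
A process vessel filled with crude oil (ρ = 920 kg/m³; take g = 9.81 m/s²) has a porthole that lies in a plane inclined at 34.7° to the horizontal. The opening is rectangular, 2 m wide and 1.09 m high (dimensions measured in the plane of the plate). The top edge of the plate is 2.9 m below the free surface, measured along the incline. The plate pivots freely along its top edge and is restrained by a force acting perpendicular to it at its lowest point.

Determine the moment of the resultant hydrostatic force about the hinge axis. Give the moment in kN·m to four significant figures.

M ≈ 22.14 kN·m

γ = ρg = 920 × 9.81 / 1000 = 9.0252 kN/m³.
Let θ = 34.7° be the plate's angle to the horizontal; measure y along the incline from where the plane meets the free surface. Vertical depth h = y·sinθ with sinθ = 0.569280.
The centroid lies 1.09/2 = 0.545 m below the top edge, so y_c = 2.9 + 0.545 = 3.445 m and h_c = 3.445 × 0.569280 = 1.96117 m.
A = 2 × 1.09 = 2.18 m².
Resultant F = γ·h_c·A = 9.0252 × 1.96117 × 2.18 = 38.5859 kN.
I_c = b·h³/12 = 2 × 1.09³/12 = 0.215838 m⁴.
Centre of pressure: y_p = y_c + I_c/(y_c·A) = 3.445 + 0.215838/(3.445 × 2.18) = 3.445 + 0.0287397 = 3.47374 m along the plane.
The resultant acts 0.545 + 0.0287397 = 0.57374 m (along the plate) below the hinge at the top edge, so the moment about the hinge is M = F × 0.57374 = 38.5859 × 0.57374 = 22.1383 kN·m.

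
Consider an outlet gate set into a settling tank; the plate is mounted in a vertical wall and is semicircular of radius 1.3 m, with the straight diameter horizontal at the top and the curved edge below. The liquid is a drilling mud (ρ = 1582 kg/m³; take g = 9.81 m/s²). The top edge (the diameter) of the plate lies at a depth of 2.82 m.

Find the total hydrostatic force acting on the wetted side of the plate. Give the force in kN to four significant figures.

F ≈ 138.9 kN

γ = ρg = 1582 × 9.81 / 1000 = 15.51942 kN/m³.
The centroid of a semicircle lies 4r/(3π) = 0.551737 m from the diameter, here below the top edge, so the centroid depth is h_c = 2.82 + 0.551737 = 3.37174 m.
A = πr²/2 = π × 1.3²/2 = 2.65465 m².
Resultant F = γ·h_c·A = 15.51942 × 3.37174 × 2.65465 = 138.911 kN.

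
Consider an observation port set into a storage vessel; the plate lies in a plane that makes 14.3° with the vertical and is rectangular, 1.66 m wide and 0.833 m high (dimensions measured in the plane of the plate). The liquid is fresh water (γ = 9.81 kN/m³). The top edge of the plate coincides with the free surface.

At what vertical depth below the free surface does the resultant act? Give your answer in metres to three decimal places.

γ = 9.81 kN/m³.
The plate makes 14.3° with the vertical, i.e. θ = 90° − 14.3° = 75.7° to the horizontal. Measuring y along the incline from the free-surface line, vertical depth h = y·sinθ with sinθ = 0.969016.
The centroid lies 0.833/2 = 0.4165 m below the top edge, so y_c = 0.4165 m and h_c = 0.4165 × 0.969016 = 0.403595 m.
A = 1.66 × 0.833 = 1.38278 m².
Resultant F = γ·h_c·A = 9.81 × 0.403595 × 1.38278 = 5.4748 kN.
I_c = b·h³/12 = 1.66 × 0.833³/12 = 0.079958 m⁴.
Centre of pressure: y_p = y_c + I_c/(y_c·A) = 0.4165 + 0.079958/(0.4165 × 1.38278) = 0.4165 + 0.138833 = 0.555333 m along the plane.
Vertically, h_p = y_p·sinθ = 0.555333 × 0.969016 = 0.538127 m.

h_p = 0.538 m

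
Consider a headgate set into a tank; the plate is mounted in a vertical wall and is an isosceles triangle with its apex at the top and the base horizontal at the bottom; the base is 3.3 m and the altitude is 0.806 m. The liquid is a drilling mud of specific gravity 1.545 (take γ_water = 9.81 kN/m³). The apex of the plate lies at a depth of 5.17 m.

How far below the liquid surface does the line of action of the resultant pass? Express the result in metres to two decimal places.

h_p = 5.71 m

γ = 1.545 × 9.81 = 15.15645 kN/m³.
With the apex up, the centroid sits 2h/3 = 2 × 0.806/3 = 0.537333 m below the apex, so the centroid depth is h_c = 5.17 + 0.537333 = 5.70733 m.
A = ½ × 3.3 × 0.806 = 1.3299 m².
Resultant F = γ·h_c·A = 15.15645 × 5.70733 × 1.3299 = 115.04 kN.
I_c = b·h³/36 = 3.3 × 0.806³/36 = 0.0479973 m⁴.
Centre of pressure: y_p = y_c + I_c/(y_c·A) = 5.70733 + 0.0479973/(5.70733 × 1.3299) = 5.70733 + 0.00632361 = 5.71365 m along the plane.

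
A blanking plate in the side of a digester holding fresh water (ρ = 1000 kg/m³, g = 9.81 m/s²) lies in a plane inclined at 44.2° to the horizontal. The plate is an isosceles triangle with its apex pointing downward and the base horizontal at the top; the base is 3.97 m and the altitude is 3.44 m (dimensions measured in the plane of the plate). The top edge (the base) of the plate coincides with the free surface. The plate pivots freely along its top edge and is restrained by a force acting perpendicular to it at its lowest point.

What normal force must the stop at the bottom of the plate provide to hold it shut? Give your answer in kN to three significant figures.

P ≈ 26.8 kN

γ = ρg = 1000 × 9.81 = 9810 N/m³ = 9.81 kN/m³.
Let θ = 44.2° be the plate's angle to the horizontal; measure y along the incline from where the plane meets the free surface. Vertical depth h = y·sinθ with sinθ = 0.697165.
With the apex down, the centroid sits h/3 = 3.44/3 = 1.14667 m below the base (the top edge), so y_c = 1.14667 m and h_c = 1.14667 × 0.697165 = 0.799418 m.
A = ½ × 3.97 × 3.44 = 6.8284 m².
Resultant F = γ·h_c·A = 9.81 × 0.799418 × 6.8284 = 53.5503 kN.
I_c = b·h³/36 = 3.97 × 3.44³/36 = 4.48914 m⁴.
Centre of pressure: y_p = y_c + I_c/(y_c·A) = 1.14667 + 4.48914/(1.14667 × 6.8284) = 1.14667 + 0.573331 = 1.72 m along the plane.
The resultant acts 1.14667 + 0.573331 = 1.72 m (along the plate) below the hinge at the top edge, so the moment about the hinge is M = F × 1.72 = 53.5503 × 1.72 = 92.1065 kN·m.
A normal force at the bottom, 3.44 m from the hinge, must supply this moment: P = 92.1065/3.44 = 26.7751 kN.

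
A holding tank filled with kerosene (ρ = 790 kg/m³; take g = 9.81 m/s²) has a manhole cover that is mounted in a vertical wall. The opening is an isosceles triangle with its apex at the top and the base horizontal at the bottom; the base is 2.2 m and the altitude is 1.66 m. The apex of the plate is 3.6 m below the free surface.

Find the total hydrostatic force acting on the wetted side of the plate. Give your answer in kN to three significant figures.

F ≈ 66.6 kN

γ = ρg = 790 × 9.81 / 1000 = 7.7499 kN/m³.
With the apex up, the centroid sits 2h/3 = 2 × 1.66/3 = 1.10667 m below the apex, so the centroid depth is h_c = 3.6 + 1.10667 = 4.70667 m.
A = ½ × 2.2 × 1.66 = 1.826 m².
Resultant F = γ·h_c·A = 7.7499 × 4.70667 × 1.826 = 66.6056 kN.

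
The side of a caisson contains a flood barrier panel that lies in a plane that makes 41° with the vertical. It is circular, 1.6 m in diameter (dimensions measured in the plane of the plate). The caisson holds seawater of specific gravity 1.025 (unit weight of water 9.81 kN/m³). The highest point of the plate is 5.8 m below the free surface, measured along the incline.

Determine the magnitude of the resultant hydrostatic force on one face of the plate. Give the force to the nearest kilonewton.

F ≈ 101 kN

γ = 1.025 × 9.81 = 10.05525 kN/m³.
The plate makes 41° with the vertical, i.e. θ = 90° − 41° = 49° to the horizontal. Measuring y along the incline from the free-surface line, vertical depth h = y·sinθ with sinθ = 0.754710.
The centroid is at the centre, 0.8 m below the top of the plate, so y_c = 5.8 + 0.8 = 6.6 m and h_c = 6.6 × 0.754710 = 4.98109 m.
A = π(0.8)² = 2.01062 m².
Resultant F = γ·h_c·A = 10.05525 × 4.98109 × 2.01062 = 100.704 kN.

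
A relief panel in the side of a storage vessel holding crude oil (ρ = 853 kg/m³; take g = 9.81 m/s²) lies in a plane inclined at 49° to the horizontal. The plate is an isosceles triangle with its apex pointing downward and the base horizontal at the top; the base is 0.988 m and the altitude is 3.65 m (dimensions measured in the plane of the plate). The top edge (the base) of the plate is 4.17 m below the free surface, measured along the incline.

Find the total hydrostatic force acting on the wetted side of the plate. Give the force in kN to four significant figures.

γ = ρg = 853 × 9.81 / 1000 = 8.36793 kN/m³.
Let θ = 49° be the plate's angle to the horizontal; measure y along the incline from where the plane meets the free surface. Vertical depth h = y·sinθ with sinθ = 0.754710.
With the apex down, the centroid sits h/3 = 3.65/3 = 1.21667 m below the base (the top edge), so y_c = 4.17 + 1.21667 = 5.38667 m and h_c = 5.38667 × 0.754710 = 4.06537 m.
A = ½ × 0.988 × 3.65 = 1.8031 m².
Resultant F = γ·h_c·A = 8.36793 × 4.06537 × 1.8031 = 61.3392 kN.

F ≈ 61.34 kN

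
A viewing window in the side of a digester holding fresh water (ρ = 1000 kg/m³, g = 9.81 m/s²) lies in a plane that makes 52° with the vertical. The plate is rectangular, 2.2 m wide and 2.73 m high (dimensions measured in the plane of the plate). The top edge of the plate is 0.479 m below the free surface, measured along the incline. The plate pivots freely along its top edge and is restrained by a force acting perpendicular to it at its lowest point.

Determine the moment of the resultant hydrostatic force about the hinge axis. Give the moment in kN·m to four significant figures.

γ = ρg = 1000 × 9.81 = 9810 N/m³ = 9.81 kN/m³.
The plate makes 52° with the vertical, i.e. θ = 90° − 52° = 38° to the horizontal. Measuring y along the incline from the free-surface line, vertical depth h = y·sinθ with sinθ = 0.615661.
The centroid lies 2.73/2 = 1.365 m below the top edge, so y_c = 0.479 + 1.365 = 1.844 m and h_c = 1.844 × 0.615661 = 1.13528 m.
A = 2.2 × 2.73 = 6.006 m².
Resultant F = γ·h_c·A = 9.81 × 1.13528 × 6.006 = 66.8894 kN.
I_c = b·h³/12 = 2.2 × 2.73³/12 = 3.73018 m⁴.
Centre of pressure: y_p = y_c + I_c/(y_c·A) = 1.844 + 3.73018/(1.844 × 6.006) = 1.844 + 0.336809 = 2.18081 m along the plane.
The resultant acts 1.365 + 0.336809 = 1.70181 m (along the plate) below the hinge at the top edge, so the moment about the hinge is M = F × 1.70181 = 66.8894 × 1.70181 = 113.833 kN·m.

M ≈ 113.8 kN·m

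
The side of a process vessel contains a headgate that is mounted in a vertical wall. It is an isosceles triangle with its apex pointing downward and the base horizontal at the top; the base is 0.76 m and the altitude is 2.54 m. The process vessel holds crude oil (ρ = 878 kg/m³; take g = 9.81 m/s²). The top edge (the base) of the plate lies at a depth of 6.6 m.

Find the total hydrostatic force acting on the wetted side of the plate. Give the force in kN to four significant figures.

γ = ρg = 878 × 9.81 / 1000 = 8.61318 kN/m³.
With the apex down, the centroid sits h/3 = 2.54/3 = 0.846667 m below the base (the top edge), so the centroid depth is h_c = 6.6 + 0.846667 = 7.44667 m.
A = ½ × 0.76 × 2.54 = 0.9652 m².
Resultant F = γ·h_c·A = 8.61318 × 7.44667 × 0.9652 = 61.9075 kN.

F ≈ 61.91 kN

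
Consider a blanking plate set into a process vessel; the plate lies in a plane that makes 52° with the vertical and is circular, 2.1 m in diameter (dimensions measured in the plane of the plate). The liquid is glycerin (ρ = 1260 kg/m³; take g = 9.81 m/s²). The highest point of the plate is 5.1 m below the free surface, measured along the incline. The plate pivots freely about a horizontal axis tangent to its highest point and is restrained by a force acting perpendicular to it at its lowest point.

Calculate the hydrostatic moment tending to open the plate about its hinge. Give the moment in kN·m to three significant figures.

M ≈ 177 kN·m

γ = ρg = 1260 × 9.81 / 1000 = 12.3606 kN/m³.
The plate makes 52° with the vertical, i.e. θ = 90° − 52° = 38° to the horizontal. Measuring y along the incline from the free-surface line, vertical depth h = y·sinθ with sinθ = 0.615661.
The centroid is at the centre, 1.05 m below the top of the plate, so y_c = 5.1 + 1.05 = 6.15 m and h_c = 6.15 × 0.615661 = 3.78632 m.
A = π(1.05)² = 3.46361 m².
Resultant F = γ·h_c·A = 12.3606 × 3.78632 × 3.46361 = 162.101 kN.
I_c = πr⁴/4 = π × 1.05⁴/4 = 0.954656 m⁴.
Centre of pressure: y_p = y_c + I_c/(y_c·A) = 6.15 + 0.954656/(6.15 × 3.46361) = 6.15 + 0.044817 = 6.19482 m along the plane.
The resultant acts 1.05 + 0.044817 = 1.09482 m (along the plate) below the hinge at the top edge, so the moment about the hinge is M = F × 1.09482 = 162.101 × 1.09482 = 177.471 kN·m.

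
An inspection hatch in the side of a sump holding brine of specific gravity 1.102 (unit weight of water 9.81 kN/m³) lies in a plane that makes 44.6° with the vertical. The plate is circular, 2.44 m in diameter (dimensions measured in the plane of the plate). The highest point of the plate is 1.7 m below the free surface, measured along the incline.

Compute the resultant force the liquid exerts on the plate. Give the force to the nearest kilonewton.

γ = 1.102 × 9.81 = 10.81062 kN/m³.
The plate makes 44.6° with the vertical, i.e. θ = 90° − 44.6° = 45.4° to the horizontal. Measuring y along the incline from the free-surface line, vertical depth h = y·sinθ with sinθ = 0.712026.
The centroid is at the centre, 1.22 m below the top of the plate, so y_c = 1.7 + 1.22 = 2.92 m and h_c = 2.92 × 0.712026 = 2.07912 m.
A = π(1.22)² = 4.67595 m².
Resultant F = γ·h_c·A = 10.81062 × 2.07912 × 4.67595 = 105.099 kN.

F ≈ 105 kN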